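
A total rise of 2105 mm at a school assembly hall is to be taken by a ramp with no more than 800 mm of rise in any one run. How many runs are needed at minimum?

2105 / 800 = 2.63, so 3 ramp runs are needed.

3 runs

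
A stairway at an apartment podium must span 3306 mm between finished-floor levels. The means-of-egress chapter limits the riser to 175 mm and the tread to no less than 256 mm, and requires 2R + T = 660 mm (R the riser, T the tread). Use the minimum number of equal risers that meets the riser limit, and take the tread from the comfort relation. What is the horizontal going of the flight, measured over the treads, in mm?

3306 / 175 = 18.891 → round up to 19 risers.
Riser R = 3306 / 19 = 174 mm, within the 175 mm limit.
T = 660 − 2·174 = 312 mm, which satisfies the 256 mm minimum.
19 risers give 18 treads; going = 18 × 312 = 5616 mm.

5616 mm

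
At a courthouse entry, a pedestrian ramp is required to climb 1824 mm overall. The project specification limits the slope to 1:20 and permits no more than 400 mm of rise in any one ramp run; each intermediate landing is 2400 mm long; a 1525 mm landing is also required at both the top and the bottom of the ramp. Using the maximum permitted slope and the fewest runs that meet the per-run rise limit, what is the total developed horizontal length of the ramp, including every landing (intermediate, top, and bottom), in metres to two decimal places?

1824 / 400 = 4.56, so 5 ramp runs are needed. That means 4 intermediate landings.
Horizontal run for 1824 mm of rise at 1:20 is 1824 × 20 = 36480 mm.
Intermediate landings: 4 × 2400 = 9600 mm.
Top and bottom landings: 2 × 1525 = 3050 mm.
Total = 36480 + 9600 + 3050 = 49130 mm.
= 49.13 m.

49.13 m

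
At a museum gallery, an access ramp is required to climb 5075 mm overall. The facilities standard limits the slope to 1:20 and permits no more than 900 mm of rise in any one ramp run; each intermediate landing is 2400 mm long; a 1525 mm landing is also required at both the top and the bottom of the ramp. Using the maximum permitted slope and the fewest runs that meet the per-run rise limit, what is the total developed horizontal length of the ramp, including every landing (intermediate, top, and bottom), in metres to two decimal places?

116.55 m

5075 / 900 = 5.639 → round up to 6 ramp runs. That means 5 intermediate landings.
Ramp run (horizontal) at 1:20: 5075 × 20 = 101500 mm.
Intermediate landings: 5 × 2400 = 12000 mm.
Top and bottom landings: 2 × 1525 = 3050 mm.
Total = 101500 + 12000 + 3050 = 116550 mm.
= 116.55 m.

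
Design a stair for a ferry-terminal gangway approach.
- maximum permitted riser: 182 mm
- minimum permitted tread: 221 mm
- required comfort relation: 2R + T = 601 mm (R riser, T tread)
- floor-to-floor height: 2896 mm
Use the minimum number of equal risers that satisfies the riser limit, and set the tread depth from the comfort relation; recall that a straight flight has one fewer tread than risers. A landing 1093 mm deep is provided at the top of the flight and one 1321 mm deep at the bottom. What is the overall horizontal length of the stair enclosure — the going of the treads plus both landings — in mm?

⌈2896/182⌉ = 16 risers.
Each riser is 2896/16 = 181 mm (≤ 182 mm).
T = 601 − 2·181 = 239 mm, which satisfies the 221 mm minimum.
Going = (16 − 1) × 239 = 3585 mm.
Enclosure = 3585 + 1093 + 1321 = 5999 mm.

5999 mm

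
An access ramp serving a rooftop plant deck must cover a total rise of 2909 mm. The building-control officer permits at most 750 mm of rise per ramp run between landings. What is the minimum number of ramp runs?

4 runs

⌈2909/750⌉ = 4 ramp runs.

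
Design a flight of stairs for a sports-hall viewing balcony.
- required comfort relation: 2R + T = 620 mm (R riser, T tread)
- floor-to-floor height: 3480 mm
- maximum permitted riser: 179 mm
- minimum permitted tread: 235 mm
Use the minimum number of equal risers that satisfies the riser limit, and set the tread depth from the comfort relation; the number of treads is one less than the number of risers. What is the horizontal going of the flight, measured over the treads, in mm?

⌈3480/179⌉ = 20 risers.
Riser R = 3480 / 20 = 174 mm, within the 179 mm limit.
T = 620 − 2·174 = 272 mm, which satisfies the 235 mm minimum.
Treads = 20 − 1 = 19; going = 19 × 272 = 5168 mm.

5168 mm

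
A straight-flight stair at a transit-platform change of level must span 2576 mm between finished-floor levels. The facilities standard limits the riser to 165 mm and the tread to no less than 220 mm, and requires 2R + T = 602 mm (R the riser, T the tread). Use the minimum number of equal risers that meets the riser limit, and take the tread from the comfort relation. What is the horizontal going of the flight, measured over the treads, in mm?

At most 165 each: 2576/165 = 15.61, giving 16 risers.
Riser R = 2576 / 16 = 161 mm, within the 165 mm limit.
T = 602 − 2·161 = 280 mm, which satisfies the 220 mm minimum.
Treads = 16 − 1 = 15; going = 15 × 280 = 4200 mm.

4200 mm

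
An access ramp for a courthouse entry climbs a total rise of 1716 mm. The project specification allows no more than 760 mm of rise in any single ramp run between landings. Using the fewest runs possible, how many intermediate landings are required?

At most 760 each: 1716/760 = 2.26, giving 3 ramp runs.
3 runs are separated by 2 intermediate landings.

2 intermediate landings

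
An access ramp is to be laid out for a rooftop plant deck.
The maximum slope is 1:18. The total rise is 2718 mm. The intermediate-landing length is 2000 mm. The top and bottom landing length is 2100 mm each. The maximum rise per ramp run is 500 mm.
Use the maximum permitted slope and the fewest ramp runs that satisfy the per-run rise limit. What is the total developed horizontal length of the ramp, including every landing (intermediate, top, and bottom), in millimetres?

63124 mm

At most 500 each: 2718/500 = 5.44, giving 6 ramp runs. That means 5 intermediate landings.
Ramp run (horizontal) at 1:18: 2718 × 18 = 48924 mm.
5 intermediate landings contribute 5 × 2000 = 10000 mm.
Top and bottom landings: 2 × 2100 = 4200 mm.
Total = 48924 + 10000 + 4200 = 63124 mm.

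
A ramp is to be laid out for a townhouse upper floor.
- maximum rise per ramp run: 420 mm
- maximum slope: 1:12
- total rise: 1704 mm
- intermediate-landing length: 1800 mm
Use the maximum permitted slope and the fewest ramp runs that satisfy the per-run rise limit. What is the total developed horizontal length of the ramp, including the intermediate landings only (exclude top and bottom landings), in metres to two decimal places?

27.65 m

At most 420 each: 1704/420 = 4.06, giving 5 ramp runs. That means 4 intermediate landings.
Horizontal run for 1704 mm of rise at 1:12 is 1704 × 12 = 20448 mm.
4 intermediate landings contribute 4 × 1800 = 7200 mm.
Total developed length = 20448 + 7200 = 27648 mm.
= 27.65 m.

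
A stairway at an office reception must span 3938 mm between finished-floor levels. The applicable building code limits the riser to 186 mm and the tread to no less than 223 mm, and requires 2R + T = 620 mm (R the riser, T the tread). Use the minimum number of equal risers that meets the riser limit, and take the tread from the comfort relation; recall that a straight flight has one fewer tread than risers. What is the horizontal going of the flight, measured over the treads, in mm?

3938 / 186 = 21.17, so 22 risers are needed.
Each riser is 3938/22 = 179 mm (≤ 186 mm).
Tread T = 620 − 2 × 179 = 262 mm (≥ 223 mm).
Going = (22 − 1) × 262 = 5502 mm.

5502 mm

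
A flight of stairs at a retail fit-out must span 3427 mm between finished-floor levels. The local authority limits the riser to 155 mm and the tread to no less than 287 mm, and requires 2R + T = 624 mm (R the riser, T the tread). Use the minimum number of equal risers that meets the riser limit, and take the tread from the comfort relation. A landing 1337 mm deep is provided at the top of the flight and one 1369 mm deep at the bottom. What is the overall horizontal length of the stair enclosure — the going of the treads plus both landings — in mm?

⌈3427/155⌉ = 23 risers.
Each riser is 3427/23 = 149 mm (≤ 155 mm).
T = 624 − 2·149 = 326 mm, which satisfies the 287 mm minimum.
Treads = 23 − 1 = 22; going = 22 × 326 = 7172 mm.
Enclosure = 7172 + 1337 + 1369 = 9878 mm.

9878 mm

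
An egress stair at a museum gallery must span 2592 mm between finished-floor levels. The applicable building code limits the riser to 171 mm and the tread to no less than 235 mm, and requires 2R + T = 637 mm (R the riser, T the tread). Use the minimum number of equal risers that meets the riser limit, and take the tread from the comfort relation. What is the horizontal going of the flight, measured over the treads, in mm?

⌈2592/171⌉ = 16 risers.
R = 2592 ÷ 16 = 162 mm.
From 2R + T = 637: T = 637 − 324 = 313 mm.
16 risers give 15 treads; going = 15 × 313 = 4695 mm.

4695 mm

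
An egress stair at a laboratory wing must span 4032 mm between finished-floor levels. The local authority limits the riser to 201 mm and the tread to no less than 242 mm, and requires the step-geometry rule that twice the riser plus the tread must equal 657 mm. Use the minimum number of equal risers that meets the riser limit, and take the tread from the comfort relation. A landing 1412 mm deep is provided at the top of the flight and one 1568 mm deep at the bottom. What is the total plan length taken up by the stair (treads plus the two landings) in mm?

⌈4032/201⌉ = 21 risers.
Each riser is 4032/21 = 192 mm (≤ 201 mm).
T = 657 − 2·192 = 273 mm, which satisfies the 242 mm minimum.
21 risers give 20 treads; going = 20 × 273 = 5460 mm.
Add landings: 5460 + 1412 + 1568 = 8440 mm.

8440 mm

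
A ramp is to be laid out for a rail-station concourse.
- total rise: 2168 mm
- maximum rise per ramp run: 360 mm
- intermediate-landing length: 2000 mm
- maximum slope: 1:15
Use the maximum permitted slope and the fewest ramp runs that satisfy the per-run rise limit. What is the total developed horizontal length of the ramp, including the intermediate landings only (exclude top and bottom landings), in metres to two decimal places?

44.52 m

2168 / 360 = 6.02, so 7 ramp runs are needed. That means 6 intermediate landings.
Horizontal run for 2168 mm of rise at 1:15 is 2168 × 15 = 32520 mm.
Intermediate landings: 6 × 2000 = 12000 mm.
Total developed length = 32520 + 12000 = 44520 mm.
= 44.52 m.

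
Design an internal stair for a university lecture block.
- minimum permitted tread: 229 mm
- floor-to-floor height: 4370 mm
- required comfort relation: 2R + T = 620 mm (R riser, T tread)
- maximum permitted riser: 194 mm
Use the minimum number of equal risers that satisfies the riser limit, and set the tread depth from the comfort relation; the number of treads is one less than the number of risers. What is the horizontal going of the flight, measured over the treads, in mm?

4370 / 194 = 22.526 → round up to 23 risers.
R = 4370 ÷ 23 = 190 mm.
Tread T = 620 − 2 × 190 = 240 mm (≥ 229 mm).
23 risers give 22 treads; going = 22 × 240 = 5280 mm.

5280 mm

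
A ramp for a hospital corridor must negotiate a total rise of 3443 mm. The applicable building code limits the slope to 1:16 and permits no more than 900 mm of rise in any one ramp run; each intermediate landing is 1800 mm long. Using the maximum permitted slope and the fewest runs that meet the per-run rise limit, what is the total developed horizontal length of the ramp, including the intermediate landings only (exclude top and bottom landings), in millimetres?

At most 900 each: 3443/900 = 3.83, giving 4 ramp runs. That means 3 intermediate landings.
Horizontal run for 3443 mm of rise at 1:16 is 3443 × 16 = 55088 mm.
Intermediate landings: 3 × 1800 = 5400 mm.
Total developed length = 55088 + 5400 = 60488 mm.

60488 mm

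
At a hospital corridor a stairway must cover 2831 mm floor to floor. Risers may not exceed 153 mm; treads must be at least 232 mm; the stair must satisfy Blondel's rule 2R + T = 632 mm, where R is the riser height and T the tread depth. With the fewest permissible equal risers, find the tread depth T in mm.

334 mm

⌈2831/153⌉ = 19 risers.
Riser R = 2831 / 19 = 149 mm, within the 153 mm limit.
Tread T = 632 − 2 × 149 = 334 mm (≥ 232 mm).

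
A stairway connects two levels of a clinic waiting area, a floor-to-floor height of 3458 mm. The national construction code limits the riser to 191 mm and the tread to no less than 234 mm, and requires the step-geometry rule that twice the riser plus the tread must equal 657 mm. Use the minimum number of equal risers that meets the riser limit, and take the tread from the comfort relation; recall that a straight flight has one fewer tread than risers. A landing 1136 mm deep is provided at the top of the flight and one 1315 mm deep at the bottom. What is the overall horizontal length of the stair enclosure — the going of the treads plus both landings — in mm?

7725 mm

3458 / 191 = 18.10, so 19 risers are needed.
Riser R = 3458 / 19 = 182 mm, within the 191 mm limit.
T = 657 − 2·182 = 293 mm, which satisfies the 234 mm minimum.
19 risers give 18 treads; going = 18 × 293 = 5274 mm.
Add landings: 5274 + 1136 + 1315 = 7725 mm.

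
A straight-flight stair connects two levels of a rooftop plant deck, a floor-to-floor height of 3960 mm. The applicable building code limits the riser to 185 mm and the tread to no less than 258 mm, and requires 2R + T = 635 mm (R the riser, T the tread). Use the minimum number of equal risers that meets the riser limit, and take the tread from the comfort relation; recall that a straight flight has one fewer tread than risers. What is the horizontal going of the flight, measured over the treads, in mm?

5775 mm

At most 185 each: 3960/185 = 21.41, giving 22 risers.
Each riser is 3960/22 = 180 mm (≤ 185 mm).
Tread T = 635 − 2 × 180 = 275 mm (≥ 258 mm).
Going = (22 − 1) × 275 = 5775 mm.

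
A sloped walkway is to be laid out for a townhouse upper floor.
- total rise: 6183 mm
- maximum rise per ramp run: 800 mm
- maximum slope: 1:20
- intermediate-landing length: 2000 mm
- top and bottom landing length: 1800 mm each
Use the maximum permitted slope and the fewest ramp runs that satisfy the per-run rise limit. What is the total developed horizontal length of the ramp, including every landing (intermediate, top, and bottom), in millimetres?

141260 mm

6183 / 800 = 7.729 → round up to 8 ramp runs. That means 7 intermediate landings.
Ramp run (horizontal) at 1:20: 6183 × 20 = 123660 mm.
Intermediate landings: 7 × 2000 = 14000 mm.
Top and bottom landings: 2 × 1800 = 3600 mm.
Total = 123660 + 14000 + 3600 = 141260 mm.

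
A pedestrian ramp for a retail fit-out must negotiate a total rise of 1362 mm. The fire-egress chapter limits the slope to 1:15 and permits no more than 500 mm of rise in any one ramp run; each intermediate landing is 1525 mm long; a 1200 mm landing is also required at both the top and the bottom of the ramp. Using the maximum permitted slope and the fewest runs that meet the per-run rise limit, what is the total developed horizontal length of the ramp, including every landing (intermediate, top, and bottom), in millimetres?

25880 mm

1362 / 500 = 2.72, so 3 ramp runs are needed. That means 2 intermediate landings.
Horizontal run for 1362 mm of rise at 1:15 is 1362 × 15 = 20430 mm.
Intermediate landings: 2 × 1525 = 3050 mm.
Top and bottom landings: 2 × 1200 = 2400 mm.
Total = 20430 + 3050 + 2400 = 25880 mm.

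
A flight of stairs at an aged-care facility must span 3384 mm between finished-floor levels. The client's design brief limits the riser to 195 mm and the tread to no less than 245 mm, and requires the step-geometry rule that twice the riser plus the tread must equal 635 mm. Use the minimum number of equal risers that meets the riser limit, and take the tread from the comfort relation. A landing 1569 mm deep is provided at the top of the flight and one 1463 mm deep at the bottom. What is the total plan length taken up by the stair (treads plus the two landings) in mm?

7435 mm

⌈3384/195⌉ = 18 risers.
R = 3384 ÷ 18 = 188 mm.
T = 635 − 2·188 = 259 mm, which satisfies the 245 mm minimum.
18 risers give 17 treads; going = 17 × 259 = 4403 mm.
Add landings: 4403 + 1569 + 1463 = 7435 mm.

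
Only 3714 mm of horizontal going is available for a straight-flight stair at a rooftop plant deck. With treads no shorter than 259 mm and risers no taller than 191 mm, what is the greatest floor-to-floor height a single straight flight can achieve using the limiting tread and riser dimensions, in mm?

Treads that fit: ⌊3714 / 259⌋ = 14.
Risers = treads + 1 = 15.
Maximum height = 15 × 191 = 2865 mm.

2865 mm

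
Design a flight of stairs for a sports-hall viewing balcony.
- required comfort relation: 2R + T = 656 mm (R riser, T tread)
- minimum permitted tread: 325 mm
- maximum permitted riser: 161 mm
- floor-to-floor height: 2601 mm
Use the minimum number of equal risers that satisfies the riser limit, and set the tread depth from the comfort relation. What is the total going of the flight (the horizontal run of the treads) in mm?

⌈2601/161⌉ = 17 risers.
Riser R = 2601 / 17 = 153 mm, within the 161 mm limit.
T = 656 − 2·153 = 350 mm, which satisfies the 325 mm minimum.
Treads = 17 − 1 = 16; going = 16 × 350 = 5600 mm.

5600 mm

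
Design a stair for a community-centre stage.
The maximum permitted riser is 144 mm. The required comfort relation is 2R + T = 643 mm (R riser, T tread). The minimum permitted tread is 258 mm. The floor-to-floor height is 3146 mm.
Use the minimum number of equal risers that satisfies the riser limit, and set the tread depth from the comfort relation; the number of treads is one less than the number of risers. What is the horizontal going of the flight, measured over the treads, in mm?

7497 mm

At most 144 each: 3146/144 = 21.85, giving 22 risers.
R = 3146 ÷ 22 = 143 mm.
From 2R + T = 643: T = 643 − 286 = 357 mm.
Treads = 22 − 1 = 21; going = 21 × 357 = 7497 mm.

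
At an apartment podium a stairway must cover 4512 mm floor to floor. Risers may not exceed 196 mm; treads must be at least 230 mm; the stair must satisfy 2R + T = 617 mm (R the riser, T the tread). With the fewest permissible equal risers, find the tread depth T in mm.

241 mm

4512 / 196 = 23.020 → round up to 24 risers.
Each riser is 4512/24 = 188 mm (≤ 196 mm).
From 2R + T = 617: T = 617 − 376 = 241 mm.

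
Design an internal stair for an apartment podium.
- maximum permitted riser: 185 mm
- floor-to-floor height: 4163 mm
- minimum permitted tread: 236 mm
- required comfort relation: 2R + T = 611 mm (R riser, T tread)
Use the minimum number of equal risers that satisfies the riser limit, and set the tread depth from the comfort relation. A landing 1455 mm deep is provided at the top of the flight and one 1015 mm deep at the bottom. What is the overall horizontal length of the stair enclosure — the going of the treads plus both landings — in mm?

7948 mm

4163 / 185 = 22.503 → round up to 23 risers.
R = 4163 ÷ 23 = 181 mm.
From 2R + T = 611: T = 611 − 362 = 249 mm.
23 risers give 22 treads; going = 22 × 249 = 5478 mm.
Add landings: 5478 + 1455 + 1015 = 7948 mm.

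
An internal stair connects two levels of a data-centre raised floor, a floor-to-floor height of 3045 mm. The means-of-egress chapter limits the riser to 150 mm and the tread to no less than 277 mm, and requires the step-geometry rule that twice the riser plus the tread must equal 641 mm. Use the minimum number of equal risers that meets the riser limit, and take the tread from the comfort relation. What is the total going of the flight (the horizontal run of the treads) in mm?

7020 mm

3045 / 150 = 20.30, so 21 risers are needed.
Each riser is 3045/21 = 145 mm (≤ 150 mm).
Tread T = 641 − 2 × 145 = 351 mm (≥ 277 mm).
21 risers give 20 treads; going = 20 × 351 = 7020 mm.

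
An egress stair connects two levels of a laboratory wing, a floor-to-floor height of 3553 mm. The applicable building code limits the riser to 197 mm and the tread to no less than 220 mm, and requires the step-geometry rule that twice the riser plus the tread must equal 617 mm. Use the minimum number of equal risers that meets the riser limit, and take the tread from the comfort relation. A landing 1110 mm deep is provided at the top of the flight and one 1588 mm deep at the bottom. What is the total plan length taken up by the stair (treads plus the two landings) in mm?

3553 / 197 = 18.036 → round up to 19 risers.
Each riser is 3553/19 = 187 mm (≤ 197 mm).
From 2R + T = 617: T = 617 − 374 = 243 mm.
Treads = 19 − 1 = 18; going = 18 × 243 = 4374 mm.
Add landings: 4374 + 1110 + 1588 = 7072 mm.

7072 mm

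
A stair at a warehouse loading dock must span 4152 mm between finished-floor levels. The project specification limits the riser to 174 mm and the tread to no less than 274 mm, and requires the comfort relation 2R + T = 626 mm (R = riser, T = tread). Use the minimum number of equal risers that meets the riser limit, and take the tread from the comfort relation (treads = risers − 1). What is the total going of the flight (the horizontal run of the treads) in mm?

4152 / 174 = 23.862 → round up to 24 risers.
Each riser is 4152/24 = 173 mm (≤ 174 mm).
Tread T = 626 − 2 × 173 = 280 mm (≥ 274 mm).
Treads = 24 − 1 = 23; going = 23 × 280 = 6440 mm.

6440 mm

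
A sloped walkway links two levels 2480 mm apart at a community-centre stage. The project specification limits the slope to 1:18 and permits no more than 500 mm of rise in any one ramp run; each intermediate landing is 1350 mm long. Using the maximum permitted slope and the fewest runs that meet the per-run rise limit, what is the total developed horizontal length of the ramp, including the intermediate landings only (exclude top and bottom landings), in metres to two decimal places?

At most 500 each: 2480/500 = 4.96, giving 5 ramp runs. That means 4 intermediate landings.
Horizontal run for 2480 mm of rise at 1:18 is 2480 × 18 = 44640 mm.
4 intermediate landings contribute 4 × 1350 = 5400 mm.
Total developed length = 44640 + 5400 = 50040 mm.
= 50.04 m.

50.04 m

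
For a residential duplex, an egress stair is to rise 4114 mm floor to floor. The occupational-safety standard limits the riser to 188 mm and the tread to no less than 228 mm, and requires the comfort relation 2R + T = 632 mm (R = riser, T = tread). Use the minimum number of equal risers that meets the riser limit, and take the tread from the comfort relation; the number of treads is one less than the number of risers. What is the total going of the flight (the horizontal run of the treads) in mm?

4114 / 188 = 21.88, so 22 risers are needed.
Riser R = 4114 / 22 = 187 mm, within the 188 mm limit.
T = 632 − 2·187 = 258 mm, which satisfies the 228 mm minimum.
22 risers give 21 treads; going = 21 × 258 = 5418 mm.

5418 mm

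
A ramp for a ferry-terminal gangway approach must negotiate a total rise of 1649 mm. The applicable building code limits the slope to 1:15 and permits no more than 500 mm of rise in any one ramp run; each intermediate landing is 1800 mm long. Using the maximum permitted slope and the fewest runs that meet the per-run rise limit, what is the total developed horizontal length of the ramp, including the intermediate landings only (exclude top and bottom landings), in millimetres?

1649 / 500 = 3.30, so 4 ramp runs are needed. That means 3 intermediate landings.
Horizontal run for 1649 mm of rise at 1:15 is 1649 × 15 = 24735 mm.
3 intermediate landings contribute 3 × 1800 = 5400 mm.
Developed length = 24735 + 5400 = 30135 mm.

30135 mm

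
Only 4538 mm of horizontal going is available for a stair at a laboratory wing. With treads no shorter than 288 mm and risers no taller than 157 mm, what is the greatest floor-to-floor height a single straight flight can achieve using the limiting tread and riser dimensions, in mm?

Treads that fit: ⌊4538 / 288⌋ = 15.
Risers = treads + 1 = 16.
Maximum height = 16 × 157 = 2512 mm.

2512 mm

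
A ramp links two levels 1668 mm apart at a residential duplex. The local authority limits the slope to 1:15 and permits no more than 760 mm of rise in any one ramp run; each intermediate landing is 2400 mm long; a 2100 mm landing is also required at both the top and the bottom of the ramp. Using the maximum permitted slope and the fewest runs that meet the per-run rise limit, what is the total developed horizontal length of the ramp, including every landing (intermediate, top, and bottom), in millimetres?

1668 / 760 = 2.19, so 3 ramp runs are needed. That means 2 intermediate landings.
Ramp run (horizontal) at 1:15: 1668 × 15 = 25020 mm.
2 intermediate landings contribute 2 × 2400 = 4800 mm.
Top and bottom landings: 2 × 2100 = 4200 mm.
Total = 25020 + 4800 + 4200 = 34020 mm.

34020 mm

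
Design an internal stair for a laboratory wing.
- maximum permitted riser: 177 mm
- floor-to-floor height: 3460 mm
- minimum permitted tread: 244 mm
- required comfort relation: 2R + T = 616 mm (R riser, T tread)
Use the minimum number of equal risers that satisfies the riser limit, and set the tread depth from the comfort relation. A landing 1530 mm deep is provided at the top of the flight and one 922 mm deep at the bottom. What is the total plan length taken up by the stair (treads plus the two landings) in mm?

3460 / 177 = 19.55, so 20 risers are needed.
Each riser is 3460/20 = 173 mm (≤ 177 mm).
From 2R + T = 616: T = 616 − 346 = 270 mm.
20 risers give 19 treads; going = 19 × 270 = 5130 mm.
Enclosure = 5130 + 1530 + 922 = 7582 mm.

7582 mm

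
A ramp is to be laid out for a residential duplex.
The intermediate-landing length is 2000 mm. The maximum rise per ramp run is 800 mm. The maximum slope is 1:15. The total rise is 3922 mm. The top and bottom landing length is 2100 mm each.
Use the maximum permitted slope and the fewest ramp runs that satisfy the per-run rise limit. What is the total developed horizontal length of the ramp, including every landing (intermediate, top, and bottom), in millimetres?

71030 mm

At most 800 each: 3922/800 = 4.90, giving 5 ramp runs. That means 4 intermediate landings.
Horizontal run for 3922 mm of rise at 1:15 is 3922 × 15 = 58830 mm.
4 intermediate landings contribute 4 × 2000 = 8000 mm.
Top and bottom landings: 2 × 2100 = 4200 mm.
Total = 58830 + 8000 + 4200 = 71030 mm.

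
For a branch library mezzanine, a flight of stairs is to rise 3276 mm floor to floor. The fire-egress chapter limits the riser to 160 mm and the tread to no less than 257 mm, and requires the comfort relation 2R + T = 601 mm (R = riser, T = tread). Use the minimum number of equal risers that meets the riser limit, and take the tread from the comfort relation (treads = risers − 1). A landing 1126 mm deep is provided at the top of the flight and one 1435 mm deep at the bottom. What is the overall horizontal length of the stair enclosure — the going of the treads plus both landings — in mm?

At most 160 each: 3276/160 = 20.48, giving 21 risers.
Each riser is 3276/21 = 156 mm (≤ 160 mm).
Tread T = 601 − 2 × 156 = 289 mm (≥ 257 mm).
Going = (21 − 1) × 289 = 5780 mm.
Enclosure = 5780 + 1126 + 1435 = 8341 mm.

8341 mm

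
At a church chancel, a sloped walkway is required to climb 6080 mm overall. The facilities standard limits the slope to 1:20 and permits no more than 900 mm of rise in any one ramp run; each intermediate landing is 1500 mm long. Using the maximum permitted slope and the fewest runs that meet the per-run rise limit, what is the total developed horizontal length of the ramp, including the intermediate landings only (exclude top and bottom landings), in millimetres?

130600 mm

⌈6080/900⌉ = 7 ramp runs. That means 6 intermediate landings.
Ramp run (horizontal) at 1:20: 6080 × 20 = 121600 mm.
6 intermediate landings contribute 6 × 1500 = 9000 mm.
Developed length = 121600 + 9000 = 130600 mm.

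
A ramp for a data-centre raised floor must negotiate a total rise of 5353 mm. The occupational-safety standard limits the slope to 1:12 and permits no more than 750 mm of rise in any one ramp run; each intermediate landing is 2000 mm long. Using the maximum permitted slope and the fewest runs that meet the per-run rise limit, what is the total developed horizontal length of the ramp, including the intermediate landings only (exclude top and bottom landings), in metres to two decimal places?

78.24 m

5353 / 750 = 7.14, so 8 ramp runs are needed. That means 7 intermediate landings.
Ramp run (horizontal) at 1:12: 5353 × 12 = 64236 mm.
Intermediate landings: 7 × 2000 = 14000 mm.
Total developed length = 64236 + 14000 = 78236 mm.
= 78.24 m.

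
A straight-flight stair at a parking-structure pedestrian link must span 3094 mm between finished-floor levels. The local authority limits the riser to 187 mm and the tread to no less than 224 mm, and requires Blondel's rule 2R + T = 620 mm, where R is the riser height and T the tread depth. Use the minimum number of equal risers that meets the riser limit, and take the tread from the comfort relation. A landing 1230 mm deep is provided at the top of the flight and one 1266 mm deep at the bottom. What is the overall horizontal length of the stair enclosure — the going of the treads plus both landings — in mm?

3094 / 187 = 16.545 → round up to 17 risers.
Riser R = 3094 / 17 = 182 mm, within the 187 mm limit.
From 2R + T = 620: T = 620 − 364 = 256 mm.
Going = (17 − 1) × 256 = 4096 mm.
Add landings: 4096 + 1230 + 1266 = 6592 mm.

6592 mm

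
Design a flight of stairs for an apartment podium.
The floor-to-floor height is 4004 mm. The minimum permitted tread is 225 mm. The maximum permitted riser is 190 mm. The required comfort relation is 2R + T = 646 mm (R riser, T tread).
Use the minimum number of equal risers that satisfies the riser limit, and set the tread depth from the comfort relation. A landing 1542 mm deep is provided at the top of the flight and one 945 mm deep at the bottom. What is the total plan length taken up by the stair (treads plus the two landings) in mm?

8409 mm

At most 190 each: 4004/190 = 21.07, giving 22 risers.
Riser R = 4004 / 22 = 182 mm, within the 190 mm limit.
Tread T = 646 − 2 × 182 = 282 mm (≥ 225 mm).
22 risers give 21 treads; going = 21 × 282 = 5922 mm.
Enclosure = 5922 + 1542 + 945 = 8409 mm.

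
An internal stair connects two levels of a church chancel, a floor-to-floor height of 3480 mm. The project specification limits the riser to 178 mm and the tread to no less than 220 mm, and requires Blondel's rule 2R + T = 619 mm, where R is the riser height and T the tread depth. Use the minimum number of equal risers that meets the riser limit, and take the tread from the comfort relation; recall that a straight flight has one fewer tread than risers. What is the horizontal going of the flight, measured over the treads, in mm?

⌈3480/178⌉ = 20 risers.
Riser R = 3480 / 20 = 174 mm, within the 178 mm limit.
From 2R + T = 619: T = 619 − 348 = 271 mm.
Going = (20 − 1) × 271 = 5149 mm.

5149 mm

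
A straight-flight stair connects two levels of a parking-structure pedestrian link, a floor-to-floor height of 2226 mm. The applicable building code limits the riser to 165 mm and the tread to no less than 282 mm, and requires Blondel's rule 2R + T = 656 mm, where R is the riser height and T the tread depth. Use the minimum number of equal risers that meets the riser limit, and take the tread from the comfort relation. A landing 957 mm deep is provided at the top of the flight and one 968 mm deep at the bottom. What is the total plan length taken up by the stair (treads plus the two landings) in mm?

2226 / 165 = 13.49, so 14 risers are needed.
Riser R = 2226 / 14 = 159 mm, within the 165 mm limit.
Tread T = 656 − 2 × 159 = 338 mm (≥ 282 mm).
Going = (14 − 1) × 338 = 4394 mm.
Enclosure = 4394 + 957 + 968 = 6319 mm.

6319 mm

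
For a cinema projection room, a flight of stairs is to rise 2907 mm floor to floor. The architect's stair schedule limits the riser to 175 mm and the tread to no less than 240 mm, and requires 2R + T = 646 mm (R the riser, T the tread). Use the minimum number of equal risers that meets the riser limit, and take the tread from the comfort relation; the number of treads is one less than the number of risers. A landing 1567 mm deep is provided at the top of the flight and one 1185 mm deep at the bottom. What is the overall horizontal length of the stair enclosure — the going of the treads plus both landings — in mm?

7616 mm

⌈2907/175⌉ = 17 risers.
R = 2907 ÷ 17 = 171 mm.
Tread T = 646 − 2 × 171 = 304 mm (≥ 240 mm).
Treads = 17 − 1 = 16; going = 16 × 304 = 4864 mm.
Enclosure = 4864 + 1567 + 1185 = 7616 mm.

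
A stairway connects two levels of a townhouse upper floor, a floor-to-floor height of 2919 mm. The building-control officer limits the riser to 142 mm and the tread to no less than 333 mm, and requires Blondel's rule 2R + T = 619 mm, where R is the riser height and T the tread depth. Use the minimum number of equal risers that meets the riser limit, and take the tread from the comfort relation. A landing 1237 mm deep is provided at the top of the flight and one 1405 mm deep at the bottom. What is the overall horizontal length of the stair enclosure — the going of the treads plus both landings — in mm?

2919 / 142 = 20.556 → round up to 21 risers.
Riser R = 2919 / 21 = 139 mm, within the 142 mm limit.
From 2R + T = 619: T = 619 − 278 = 341 mm.
Treads = 21 − 1 = 20; going = 20 × 341 = 6820 mm.
Add landings: 6820 + 1237 + 1405 = 9462 mm.

9462 mm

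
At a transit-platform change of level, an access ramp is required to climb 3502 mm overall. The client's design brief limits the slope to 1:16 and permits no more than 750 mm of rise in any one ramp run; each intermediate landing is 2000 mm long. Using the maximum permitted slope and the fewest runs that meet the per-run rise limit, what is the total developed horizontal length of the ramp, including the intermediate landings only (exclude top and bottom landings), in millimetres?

3502 / 750 = 4.67, so 5 ramp runs are needed. That means 4 intermediate landings.
Ramp run (horizontal) at 1:16: 3502 × 16 = 56032 mm.
4 intermediate landings contribute 4 × 2000 = 8000 mm.
Total developed length = 56032 + 8000 = 64032 mm.

64032 mm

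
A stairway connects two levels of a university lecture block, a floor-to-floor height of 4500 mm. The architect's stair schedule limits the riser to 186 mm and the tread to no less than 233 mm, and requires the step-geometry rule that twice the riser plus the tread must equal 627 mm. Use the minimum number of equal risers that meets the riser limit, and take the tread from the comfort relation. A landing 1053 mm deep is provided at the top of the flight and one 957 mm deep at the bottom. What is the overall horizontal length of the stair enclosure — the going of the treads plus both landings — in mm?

4500 / 186 = 24.19, so 25 risers are needed.
Each riser is 4500/25 = 180 mm (≤ 186 mm).
T = 627 − 2·180 = 267 mm, which satisfies the 233 mm minimum.
25 risers give 24 treads; going = 24 × 267 = 6408 mm.
Enclosure = 6408 + 1053 + 957 = 8418 mm.

8418 mm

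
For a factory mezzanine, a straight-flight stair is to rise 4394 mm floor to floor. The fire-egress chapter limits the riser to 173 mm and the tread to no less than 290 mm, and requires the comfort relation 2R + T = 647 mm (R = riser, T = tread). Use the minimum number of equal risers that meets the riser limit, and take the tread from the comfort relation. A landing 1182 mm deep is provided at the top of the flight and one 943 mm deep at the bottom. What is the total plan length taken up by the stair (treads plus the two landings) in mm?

⌈4394/173⌉ = 26 risers.
R = 4394 ÷ 26 = 169 mm.
Tread T = 647 − 2 × 169 = 309 mm (≥ 290 mm).
26 risers give 25 treads; going = 25 × 309 = 7725 mm.
Add landings: 7725 + 1182 + 943 = 9850 mm.

9850 mm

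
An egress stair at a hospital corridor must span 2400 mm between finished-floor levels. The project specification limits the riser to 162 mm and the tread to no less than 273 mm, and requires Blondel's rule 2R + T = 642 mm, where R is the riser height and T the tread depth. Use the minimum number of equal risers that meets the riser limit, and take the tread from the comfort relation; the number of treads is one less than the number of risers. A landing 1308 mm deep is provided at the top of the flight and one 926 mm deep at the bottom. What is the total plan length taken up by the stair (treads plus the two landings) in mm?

2400 / 162 = 14.81, so 15 risers are needed.
R = 2400 ÷ 15 = 160 mm.
T = 642 − 2·160 = 322 mm, which satisfies the 273 mm minimum.
Treads = 15 − 1 = 14; going = 14 × 322 = 4508 mm.
Add landings: 4508 + 1308 + 926 = 6742 mm.

6742 mm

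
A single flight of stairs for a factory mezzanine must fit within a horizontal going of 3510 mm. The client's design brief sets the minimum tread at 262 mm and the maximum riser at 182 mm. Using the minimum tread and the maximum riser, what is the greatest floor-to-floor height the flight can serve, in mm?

3510 / 262 = 13.40, so 13 treads fit.
Risers = treads + 1 = 14.
Maximum height = 14 × 182 = 2548 mm.

2548 mm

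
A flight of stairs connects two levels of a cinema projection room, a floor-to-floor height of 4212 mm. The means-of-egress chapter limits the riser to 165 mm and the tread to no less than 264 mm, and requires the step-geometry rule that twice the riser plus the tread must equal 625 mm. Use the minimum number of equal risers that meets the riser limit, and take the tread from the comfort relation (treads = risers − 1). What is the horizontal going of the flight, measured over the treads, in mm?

7525 mm

4212 / 165 = 25.53, so 26 risers are needed.
R = 4212 ÷ 26 = 162 mm.
From 2R + T = 625: T = 625 − 324 = 301 mm.
Treads = 26 − 1 = 25; going = 25 × 301 = 7525 mm.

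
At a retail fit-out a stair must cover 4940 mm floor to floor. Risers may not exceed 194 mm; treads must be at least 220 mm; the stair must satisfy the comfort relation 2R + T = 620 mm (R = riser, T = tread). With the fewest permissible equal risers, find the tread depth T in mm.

⌈4940/194⌉ = 26 risers.
R = 4940 ÷ 26 = 190 mm.
From 2R + T = 620: T = 620 − 380 = 240 mm.

240 mm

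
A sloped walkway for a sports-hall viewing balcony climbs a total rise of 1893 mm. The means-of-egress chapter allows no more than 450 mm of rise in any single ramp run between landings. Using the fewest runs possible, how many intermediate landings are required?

4 intermediate landings

1893 / 450 = 4.21, so 5 ramp runs are needed.
5 runs are separated by 4 intermediate landings.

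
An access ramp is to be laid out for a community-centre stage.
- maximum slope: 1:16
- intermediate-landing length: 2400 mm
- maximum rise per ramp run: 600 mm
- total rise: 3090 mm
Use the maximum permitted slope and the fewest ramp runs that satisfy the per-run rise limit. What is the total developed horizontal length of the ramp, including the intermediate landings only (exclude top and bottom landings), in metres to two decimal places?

61.44 m

⌈3090/600⌉ = 6 ramp runs. That means 5 intermediate landings.
Horizontal run for 3090 mm of rise at 1:16 is 3090 × 16 = 49440 mm.
Intermediate landings: 5 × 2400 = 12000 mm.
Total developed length = 49440 + 12000 = 61440 mm.
= 61.44 m.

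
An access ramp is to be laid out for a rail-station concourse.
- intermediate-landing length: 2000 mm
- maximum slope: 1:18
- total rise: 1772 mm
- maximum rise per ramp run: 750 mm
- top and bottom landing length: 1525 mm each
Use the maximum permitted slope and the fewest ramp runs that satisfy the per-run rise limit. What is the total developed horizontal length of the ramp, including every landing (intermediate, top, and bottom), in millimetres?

38946 mm

At most 750 each: 1772/750 = 2.36, giving 3 ramp runs. That means 2 intermediate landings.
Ramp run (horizontal) at 1:18: 1772 × 18 = 31896 mm.
2 intermediate landings contribute 2 × 2000 = 4000 mm.
Top and bottom landings: 2 × 1525 = 3050 mm.
Total = 31896 + 4000 + 3050 = 38946 mm.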